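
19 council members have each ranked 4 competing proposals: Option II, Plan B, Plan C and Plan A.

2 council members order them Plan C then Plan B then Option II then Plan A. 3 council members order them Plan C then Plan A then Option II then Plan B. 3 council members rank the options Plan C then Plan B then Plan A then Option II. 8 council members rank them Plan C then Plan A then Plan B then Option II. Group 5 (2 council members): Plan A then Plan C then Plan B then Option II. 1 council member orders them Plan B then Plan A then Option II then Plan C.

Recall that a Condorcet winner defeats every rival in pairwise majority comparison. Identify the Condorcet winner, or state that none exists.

Check each pair by majority over 19 ballots:
Option II vs Plan B: 3 to 16, Plan B.
Option II vs Plan C: Option II is ranked higher on 1 ballot, Plan C on 18. Plan C wins 18–1.
Option II vs Plan A: Option II is ranked higher on 2 ballots, Plan A on 17. Plan A wins 17–2.
Plan B vs Plan C: 1 to 18, Plan C.
Plan B vs Plan A: Plan B preferred on 2+3+1 = 6 ballots; Plan A wins 13–6.
Plan C vs Plan A: Plan C is ranked higher on 2+3+3+8 = 16 ballots, Plan A on 3. Plan C wins 16–3.
Only Plan C has no losses; Plan C is the Condorcet winner.

Plan C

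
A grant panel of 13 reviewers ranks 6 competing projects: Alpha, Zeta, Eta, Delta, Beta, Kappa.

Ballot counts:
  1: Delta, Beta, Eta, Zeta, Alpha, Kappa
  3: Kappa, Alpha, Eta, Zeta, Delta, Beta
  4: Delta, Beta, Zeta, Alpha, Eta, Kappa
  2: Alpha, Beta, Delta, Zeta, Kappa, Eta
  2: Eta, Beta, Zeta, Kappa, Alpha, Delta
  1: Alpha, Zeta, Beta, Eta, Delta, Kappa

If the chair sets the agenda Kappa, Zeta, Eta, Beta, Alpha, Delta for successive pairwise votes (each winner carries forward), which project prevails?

Delta

Round 1: Kappa vs Zeta — 3–10, Zeta advances.
Round 2: Zeta vs Eta — 7–6, Zeta advances.
Round 3: Zeta vs Beta — 4–9, Beta advances.
Round 4: Beta vs Alpha — 7–6, Beta advances.
Round 5: Beta vs Delta — 5–8, Delta advances.
The agenda winner is Delta.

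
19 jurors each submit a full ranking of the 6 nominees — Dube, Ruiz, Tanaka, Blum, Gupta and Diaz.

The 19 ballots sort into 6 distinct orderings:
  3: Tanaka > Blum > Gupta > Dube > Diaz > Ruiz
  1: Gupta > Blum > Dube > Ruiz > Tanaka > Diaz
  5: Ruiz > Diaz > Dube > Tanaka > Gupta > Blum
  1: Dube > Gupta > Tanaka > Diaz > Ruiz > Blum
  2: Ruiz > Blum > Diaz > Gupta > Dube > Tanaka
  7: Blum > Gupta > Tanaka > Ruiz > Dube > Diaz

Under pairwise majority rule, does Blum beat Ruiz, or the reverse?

Blum

Ballots ranking Blum above Ruiz: 3 + 1 + 7 = 11.
Ballots ranking Ruiz above Blum: 19 − 11 = 8.
Blum wins the head-to-head 11–8.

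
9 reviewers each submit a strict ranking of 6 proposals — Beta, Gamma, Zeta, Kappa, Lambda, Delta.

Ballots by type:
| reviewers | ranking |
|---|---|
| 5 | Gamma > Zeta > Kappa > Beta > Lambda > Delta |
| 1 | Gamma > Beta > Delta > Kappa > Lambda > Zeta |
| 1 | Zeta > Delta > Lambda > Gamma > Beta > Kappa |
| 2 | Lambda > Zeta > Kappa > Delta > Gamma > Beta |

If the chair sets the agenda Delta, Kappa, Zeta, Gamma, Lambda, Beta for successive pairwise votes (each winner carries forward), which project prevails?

Round 1: Delta vs Kappa — 2–7, Kappa advances.
Round 2: Kappa vs Zeta — 1–8, Zeta advances.
Round 3: Zeta vs Gamma — 3–6, Gamma advances.
Round 4: Gamma vs Lambda — 6–3, Gamma advances.
Round 5: Gamma vs Beta — 9–0, Gamma advances.
The agenda winner is Gamma.

Gamma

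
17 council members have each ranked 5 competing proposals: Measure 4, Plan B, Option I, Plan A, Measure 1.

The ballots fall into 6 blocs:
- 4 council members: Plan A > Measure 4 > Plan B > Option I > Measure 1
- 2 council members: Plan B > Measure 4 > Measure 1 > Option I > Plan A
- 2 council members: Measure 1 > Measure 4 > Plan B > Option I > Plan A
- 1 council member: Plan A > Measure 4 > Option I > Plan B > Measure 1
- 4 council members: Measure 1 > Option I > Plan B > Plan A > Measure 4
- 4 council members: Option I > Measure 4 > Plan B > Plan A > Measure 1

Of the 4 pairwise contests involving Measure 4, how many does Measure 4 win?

3

Measure 4 against each rival (17 council members):
Measure 4 vs Plan B: Measure 4, 11–6.
Measure 4 vs Option I: 4+2+2+1 = 9 for Measure 4, 8 for Option I — Measure 4 by 9–8.
Measure 4 vs Plan A: 8 to 9, Plan A.
Measure 4 vs Measure 1: Measure 4 preferred on 4+2+1+4 = 11 ballots; Measure 4 wins 11–6.
Measure 4 beats Plan B, Option I, Measure 1; loses to Plan A — 3 pairwise wins.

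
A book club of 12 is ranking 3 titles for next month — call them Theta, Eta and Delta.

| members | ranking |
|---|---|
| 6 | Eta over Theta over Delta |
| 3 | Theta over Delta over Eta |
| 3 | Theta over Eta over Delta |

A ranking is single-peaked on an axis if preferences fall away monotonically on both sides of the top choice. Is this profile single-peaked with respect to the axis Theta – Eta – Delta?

Axis positions: Theta=1, Eta=2, Delta=3.
Faction 1 (peak Eta at position 2): ranking walks positions 2-1-3, expanding outward from the peak — single-peaked.
Faction 2: ranking walks positions 1-3-2; Delta is ranked above Eta even though Eta lies between Delta and the peak Theta on the axis — preferences dip and rise again. Not single-peaked.
Faction 3 (peak Theta at position 1): ranking walks positions 1-2-3, expanding outward from the peak — single-peaked.
Faction 2 violates single-peakedness, so the profile is not single-peaked on this axis.

no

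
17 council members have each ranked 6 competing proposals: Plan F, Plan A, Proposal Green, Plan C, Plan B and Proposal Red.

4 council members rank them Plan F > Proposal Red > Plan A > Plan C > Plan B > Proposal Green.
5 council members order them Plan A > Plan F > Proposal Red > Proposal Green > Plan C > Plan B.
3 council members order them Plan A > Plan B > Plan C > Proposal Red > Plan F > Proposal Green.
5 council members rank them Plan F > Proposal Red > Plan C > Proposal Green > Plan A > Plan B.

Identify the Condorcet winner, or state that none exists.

Pairwise majorities:
Plan F vs Plan A: Plan F is ranked higher on 4+5 = 9 ballots, Plan A on 8. Plan F wins 9–8.
Plan F vs Proposal Green: Plan F is ranked higher on 4+5+3+5 = 17 ballots, Proposal Green on 0. Plan F wins 17–0.
Plan F vs Plan C: Plan F is ranked higher on 4+5+5 = 14 ballots, Plan C on 3. Plan F wins 14–3.
Plan F vs Plan B: Plan F is ranked higher on 4+5+5 = 14 ballots, Plan B on 3. Plan F wins 14–3.
Plan F vs Proposal Red: 4+5+5 = 14 for Plan F, 3 for Proposal Red — Plan F by 14–3.
Plan A vs Proposal Green: 12 to 5, Plan A.
Plan A vs Plan C: Plan A preferred on 4+5+3 = 12 ballots; Plan A wins 12–5.
Plan A vs Plan B: Plan A preferred on 4+5+3+5 = 17 ballots; Plan A wins 17–0.
Plan A vs Proposal Red: Plan A is ranked higher on 5+3 = 8 ballots, Proposal Red on 9. Proposal Red wins 9–8.
Proposal Green vs Plan C: Proposal Green preferred on 5 ballots; Plan C wins 12–5.
Proposal Green vs Plan B: Proposal Green preferred on 5+5 = 10 ballots; Proposal Green wins 10–7.
Proposal Green vs Proposal Red: Proposal Green is ranked higher on 0 ballots, Proposal Red on 17. Proposal Red wins 17–0.
Plan C vs Plan B: 4+5+5 = 14 for Plan C, 3 for Plan B — Plan C by 14–3.
Plan C vs Proposal Red: Plan C preferred on 3 ballots; Proposal Red wins 14–3.
Plan B vs Proposal Red: 3 for Plan B, 14 for Proposal Red — Proposal Red by 14–3.
Plan F beats each of Plan A, Proposal Green, Plan C, Plan B, Proposal Red — Plan F is the Condorcet winner.

Plan F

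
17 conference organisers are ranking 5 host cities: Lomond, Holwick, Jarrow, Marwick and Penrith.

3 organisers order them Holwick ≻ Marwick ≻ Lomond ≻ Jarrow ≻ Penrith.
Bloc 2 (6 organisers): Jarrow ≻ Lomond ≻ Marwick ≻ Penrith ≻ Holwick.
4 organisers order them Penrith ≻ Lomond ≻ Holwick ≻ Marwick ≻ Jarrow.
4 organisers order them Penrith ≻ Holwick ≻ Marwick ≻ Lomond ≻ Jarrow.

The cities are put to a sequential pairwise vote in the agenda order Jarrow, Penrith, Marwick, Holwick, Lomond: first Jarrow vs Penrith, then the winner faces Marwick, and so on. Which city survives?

Round 1: Jarrow vs Penrith — 9–8, Jarrow advances.
Round 2: Jarrow vs Marwick — 6–11, Marwick advances.
Round 3: Marwick vs Holwick — 6–11, Holwick advances.
Round 4: Holwick vs Lomond — 7–10, Lomond advances.
The agenda winner is Lomond.

Lomond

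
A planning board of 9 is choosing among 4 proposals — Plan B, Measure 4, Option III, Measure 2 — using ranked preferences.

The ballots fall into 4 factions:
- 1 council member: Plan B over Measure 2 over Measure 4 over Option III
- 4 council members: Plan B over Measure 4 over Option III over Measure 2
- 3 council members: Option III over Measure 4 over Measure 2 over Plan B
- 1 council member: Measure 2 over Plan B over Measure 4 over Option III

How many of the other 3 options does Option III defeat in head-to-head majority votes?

1

Option III against each rival (9 council members):
Option III vs Plan B: Option III preferred on 3 ballots; Plan B wins 6–3.
Option III vs Measure 4: Option III is ranked higher on 3 ballots, Measure 4 on 6. Measure 4 wins 6–3.
Option III vs Measure 2: 7 to 2, Option III.
Option III beats Measure 2; loses to Plan B, Measure 4 — 1 pairwise win.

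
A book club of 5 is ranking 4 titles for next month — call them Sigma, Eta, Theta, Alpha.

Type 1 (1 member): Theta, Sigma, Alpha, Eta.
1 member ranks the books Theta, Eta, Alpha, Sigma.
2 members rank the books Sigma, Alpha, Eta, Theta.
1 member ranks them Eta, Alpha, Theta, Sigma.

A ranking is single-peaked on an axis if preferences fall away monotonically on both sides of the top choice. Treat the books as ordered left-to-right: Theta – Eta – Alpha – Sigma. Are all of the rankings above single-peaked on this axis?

no

Axis positions: Theta=1, Eta=2, Alpha=3, Sigma=4.
Type 1: ranking walks positions 1-4-3-2; Sigma is ranked above Eta even though Eta lies between Sigma and the peak Theta on the axis — preferences dip and rise again. Not single-peaked.
Type 2 (peak Theta at position 1): ranking walks positions 1-2-3-4, expanding outward from the peak — single-peaked.
Type 3 (peak Sigma at position 4): ranking walks positions 4-3-2-1, expanding outward from the peak — single-peaked.
Type 4 (peak Eta at position 2): ranking walks positions 2-3-1-4, expanding outward from the peak — single-peaked.
Type 1 violates single-peakedness, so the profile is not single-peaked on this axis.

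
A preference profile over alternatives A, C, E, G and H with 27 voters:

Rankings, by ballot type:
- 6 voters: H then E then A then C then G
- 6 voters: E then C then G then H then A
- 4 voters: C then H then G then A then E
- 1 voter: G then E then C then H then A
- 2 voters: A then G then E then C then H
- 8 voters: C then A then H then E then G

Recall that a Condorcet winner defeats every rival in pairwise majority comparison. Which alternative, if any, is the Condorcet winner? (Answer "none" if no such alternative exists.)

Head-to-head results (27 voters):
A vs C: C, 19–8.
A vs E: 14 to 13, A.
A–G: A 16–11.
A vs H: H, 17–10.
C vs E: E wins 15–12.
C–G: C 24–3.
C vs H: C preferred on 6+4+1+2+8 = 21 ballots; C wins 21–6.
E vs G: E, 20–7.
E vs H: H wins 18–9.
G vs H: G preferred on 6+1+2 = 9 ballots; H wins 18–9.
No alternative is unbeaten: A loses to C; C loses to E; E loses to A; G loses to A; H loses to C. In particular A → E → C → A is a majority cycle — no Condorcet winner exists.

none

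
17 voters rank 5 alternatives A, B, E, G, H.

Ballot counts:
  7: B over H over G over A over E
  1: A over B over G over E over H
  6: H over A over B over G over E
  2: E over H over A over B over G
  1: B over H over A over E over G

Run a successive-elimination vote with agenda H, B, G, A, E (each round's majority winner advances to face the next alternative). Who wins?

A

Round 1: H vs B — 8–9, B advances.
Round 2: B vs G — 17–0, B advances.
Round 3: B vs A — 8–9, A advances.
Round 4: A vs E — 15–2, A advances.
A survives the agenda.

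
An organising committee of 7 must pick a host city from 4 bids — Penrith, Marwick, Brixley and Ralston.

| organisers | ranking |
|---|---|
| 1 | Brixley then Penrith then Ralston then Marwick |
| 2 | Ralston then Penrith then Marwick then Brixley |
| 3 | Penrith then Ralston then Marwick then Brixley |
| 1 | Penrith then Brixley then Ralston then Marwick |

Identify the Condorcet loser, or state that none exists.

Brixley

Head-to-head results (7 organisers):
Penrith vs Marwick: Penrith wins 7–0.
Penrith vs Brixley: Penrith, 6–1.
Penrith vs Ralston: Penrith wins 5–2.
Marwick vs Brixley: Marwick wins 5–2.
Marwick–Ralston: Ralston 7–0.
Brixley vs Ralston: Brixley preferred on 1+1 = 2 ballots; Ralston wins 5–2.
Brixley is beaten in every head-to-head and is the Condorcet loser.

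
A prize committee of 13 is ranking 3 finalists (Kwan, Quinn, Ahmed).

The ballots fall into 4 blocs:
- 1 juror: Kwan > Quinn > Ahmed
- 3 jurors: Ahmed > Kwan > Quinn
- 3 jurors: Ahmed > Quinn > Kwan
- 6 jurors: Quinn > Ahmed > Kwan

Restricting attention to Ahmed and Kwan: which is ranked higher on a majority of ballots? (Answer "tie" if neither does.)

Ballots ranking Ahmed above Kwan: 3 + 3 + 6 = 12.
Ballots ranking Kwan above Ahmed: 13 − 12 = 1.
Ahmed wins the head-to-head 12–1.

Ahmed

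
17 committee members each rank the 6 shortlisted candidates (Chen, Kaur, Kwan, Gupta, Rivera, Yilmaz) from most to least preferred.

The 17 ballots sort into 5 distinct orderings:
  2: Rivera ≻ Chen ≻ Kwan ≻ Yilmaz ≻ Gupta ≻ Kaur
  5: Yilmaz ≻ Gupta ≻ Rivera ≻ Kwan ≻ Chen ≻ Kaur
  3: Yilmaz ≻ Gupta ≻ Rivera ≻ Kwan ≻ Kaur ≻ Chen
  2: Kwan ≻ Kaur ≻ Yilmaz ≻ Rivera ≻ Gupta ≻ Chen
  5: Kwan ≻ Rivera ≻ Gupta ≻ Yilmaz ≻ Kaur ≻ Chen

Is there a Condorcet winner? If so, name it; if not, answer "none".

Check each pair by majority over 17 ballots:
Chen vs Kaur: Chen preferred on 2+5 = 7 ballots; Kaur wins 10–7.
Chen vs Kwan: 2 for Chen, 15 for Kwan — Kwan by 15–2.
Chen vs Gupta: 2 for Chen, 15 for Gupta — Gupta by 15–2.
Chen vs Rivera: 0 for Chen, 17 for Rivera — Rivera by 17–0.
Chen vs Yilmaz: Chen is ranked higher on 2 ballots, Yilmaz on 15. Yilmaz wins 15–2.
Kaur vs Kwan: Kaur preferred on 0 ballots; Kwan wins 17–0.
Kaur vs Gupta: Kaur preferred on 2 ballots; Gupta wins 15–2.
Kaur vs Rivera: Kaur preferred on 2 ballots; Rivera wins 15–2.
Kaur vs Yilmaz: Kaur preferred on 2 ballots; Yilmaz wins 15–2.
Kwan vs Gupta: 9 to 8, Kwan.
Kwan vs Rivera: Kwan is ranked higher on 2+5 = 7 ballots, Rivera on 10. Rivera wins 10–7.
Kwan vs Yilmaz: 9 to 8, Kwan.
Gupta vs Rivera: Gupta is ranked higher on 5+3 = 8 ballots, Rivera on 9. Rivera wins 9–8.
Gupta vs Yilmaz: Gupta preferred on 5 ballots; Yilmaz wins 12–5.
Rivera vs Yilmaz: Rivera preferred on 2+5 = 7 ballots; Yilmaz wins 10–7.
No candidate is unbeaten: Chen loses to Kaur; Kaur loses to Kwan; Kwan loses to Rivera; Gupta loses to Kwan; Rivera loses to Yilmaz; Yilmaz loses to Kwan. In particular Kwan beats Yilmaz beats Rivera beats Kwan is a majority cycle — no Condorcet winner exists.

none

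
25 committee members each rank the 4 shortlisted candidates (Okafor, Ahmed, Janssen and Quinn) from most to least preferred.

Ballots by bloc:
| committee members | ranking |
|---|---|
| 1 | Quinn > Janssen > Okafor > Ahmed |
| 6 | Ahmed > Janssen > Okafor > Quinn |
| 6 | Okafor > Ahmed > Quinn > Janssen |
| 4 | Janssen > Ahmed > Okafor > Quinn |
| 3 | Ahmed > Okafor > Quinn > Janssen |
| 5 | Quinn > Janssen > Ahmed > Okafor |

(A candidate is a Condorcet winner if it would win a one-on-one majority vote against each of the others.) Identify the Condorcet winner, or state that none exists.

Ahmed

Check each pair by majority over 25 ballots:
Okafor vs Ahmed: Okafor preferred on 1+6 = 7 ballots; Ahmed wins 18–7.
Okafor vs Janssen: Okafor is ranked higher on 6+3 = 9 ballots, Janssen on 16. Janssen wins 16–9.
Okafor vs Quinn: 6+6+4+3 = 19 for Okafor, 6 for Quinn — Okafor by 19–6.
Ahmed vs Janssen: 6+6+3 = 15 for Ahmed, 10 for Janssen — Ahmed by 15–10.
Ahmed vs Quinn: 6+6+4+3 = 19 for Ahmed, 6 for Quinn — Ahmed by 19–6.
Janssen vs Quinn: Janssen is ranked higher on 6+4 = 10 ballots, Quinn on 15. Quinn wins 15–10.
Ahmed beats each of Okafor, Janssen, Quinn — Ahmed is the Condorcet winner.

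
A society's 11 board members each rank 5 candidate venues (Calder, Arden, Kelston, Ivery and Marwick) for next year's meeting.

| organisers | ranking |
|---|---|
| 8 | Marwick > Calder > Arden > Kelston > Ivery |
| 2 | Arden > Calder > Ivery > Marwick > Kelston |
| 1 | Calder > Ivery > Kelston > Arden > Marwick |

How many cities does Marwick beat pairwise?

Marwick against each rival (11 organisers):
Marwick vs Calder: 8 for Marwick, 3 for Calder — Marwick by 8–3.
Marwick vs Arden: Marwick wins 8–3.
Marwick vs Kelston: Marwick, 10–1.
Marwick vs Ivery: Marwick preferred on 8 ballots; Marwick wins 8–3.
Marwick beats Calder, Arden, Kelston, Ivery — 4 pairwise wins.

4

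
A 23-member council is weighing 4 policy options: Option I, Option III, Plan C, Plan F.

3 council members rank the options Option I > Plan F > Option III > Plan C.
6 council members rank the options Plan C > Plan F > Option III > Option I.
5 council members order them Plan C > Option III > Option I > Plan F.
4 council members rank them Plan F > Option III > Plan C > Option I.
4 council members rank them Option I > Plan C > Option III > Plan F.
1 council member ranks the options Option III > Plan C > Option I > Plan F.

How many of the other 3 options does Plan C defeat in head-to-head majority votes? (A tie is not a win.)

3

Plan C against each rival (23 council members):
Plan C vs Option I: 16 to 7, Plan C.
Plan C–Option III: Plan C 15–8.
Plan C–Plan F: Plan C 16–7.
Plan C beats Option I, Option III, Plan F — 3 pairwise wins.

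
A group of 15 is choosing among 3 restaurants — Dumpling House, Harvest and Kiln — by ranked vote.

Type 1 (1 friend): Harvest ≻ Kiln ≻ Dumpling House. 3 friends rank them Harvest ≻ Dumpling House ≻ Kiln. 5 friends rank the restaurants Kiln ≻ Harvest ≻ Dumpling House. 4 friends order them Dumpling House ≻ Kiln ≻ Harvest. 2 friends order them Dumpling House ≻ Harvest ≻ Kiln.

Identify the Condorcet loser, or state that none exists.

none

Pairwise majorities:
Dumpling House–Harvest: Harvest 9–6.
Dumpling House vs Kiln: Dumpling House wins 9–6.
Harvest vs Kiln: Kiln wins 9–6.
Each restaurant has at least one pairwise win (Dumpling House beats Kiln; Harvest beats Dumpling House; Kiln beats Harvest) — no Condorcet loser.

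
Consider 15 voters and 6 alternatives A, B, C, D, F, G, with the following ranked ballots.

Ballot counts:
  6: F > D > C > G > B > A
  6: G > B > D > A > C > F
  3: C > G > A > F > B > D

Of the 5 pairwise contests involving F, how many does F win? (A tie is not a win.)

2

F against each rival (15 voters):
F vs A: F preferred on 6 ballots; A wins 9–6.
F–B: F 9–6.
F vs C: C, 9–6.
F vs D: 6+3 = 9 for F, 6 for D — F by 9–6.
F vs G: F preferred on 6 ballots; G wins 9–6.
F beats B, D; loses to A, C, G — 2 pairwise wins.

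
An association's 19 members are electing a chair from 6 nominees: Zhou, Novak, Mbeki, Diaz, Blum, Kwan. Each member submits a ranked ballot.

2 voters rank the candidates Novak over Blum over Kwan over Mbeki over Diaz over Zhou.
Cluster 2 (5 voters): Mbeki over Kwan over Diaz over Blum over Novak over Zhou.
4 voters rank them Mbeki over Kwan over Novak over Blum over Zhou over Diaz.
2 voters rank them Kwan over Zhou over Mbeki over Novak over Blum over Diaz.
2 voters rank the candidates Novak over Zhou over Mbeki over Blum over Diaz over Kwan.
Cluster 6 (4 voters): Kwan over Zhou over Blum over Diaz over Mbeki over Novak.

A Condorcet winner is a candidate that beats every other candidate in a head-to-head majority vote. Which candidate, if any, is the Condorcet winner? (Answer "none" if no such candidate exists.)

Pairwise majorities:
Zhou vs Novak: Zhou is ranked higher on 2+4 = 6 ballots, Novak on 13. Novak wins 13–6.
Zhou vs Mbeki: Zhou is ranked higher on 2+2+4 = 8 ballots, Mbeki on 11. Mbeki wins 11–8.
Zhou vs Diaz: Zhou preferred on 4+2+2+4 = 12 ballots; Zhou wins 12–7.
Zhou vs Blum: Zhou preferred on 2+2+4 = 8 ballots; Blum wins 11–8.
Zhou vs Kwan: 2 to 17, Kwan.
Novak vs Mbeki: 2+2 = 4 for Novak, 15 for Mbeki — Mbeki by 15–4.
Novak vs Diaz: 2+4+2+2 = 10 for Novak, 9 for Diaz — Novak by 10–9.
Novak vs Blum: 2+4+2+2 = 10 for Novak, 9 for Blum — Novak by 10–9.
Novak vs Kwan: Novak is ranked higher on 2+2 = 4 ballots, Kwan on 15. Kwan wins 15–4.
Mbeki vs Diaz: 15 to 4, Mbeki.
Mbeki vs Blum: Mbeki preferred on 5+4+2+2 = 13 ballots; Mbeki wins 13–6.
Mbeki vs Kwan: 5+4+2 = 11 for Mbeki, 8 for Kwan — Mbeki by 11–8.
Diaz vs Blum: Diaz is ranked higher on 5 ballots, Blum on 14. Blum wins 14–5.
Diaz vs Kwan: 2 to 17, Kwan.
Blum vs Kwan: 4 to 15, Kwan.
Only Mbeki has no losses; Mbeki is the Condorcet winner.

Mbeki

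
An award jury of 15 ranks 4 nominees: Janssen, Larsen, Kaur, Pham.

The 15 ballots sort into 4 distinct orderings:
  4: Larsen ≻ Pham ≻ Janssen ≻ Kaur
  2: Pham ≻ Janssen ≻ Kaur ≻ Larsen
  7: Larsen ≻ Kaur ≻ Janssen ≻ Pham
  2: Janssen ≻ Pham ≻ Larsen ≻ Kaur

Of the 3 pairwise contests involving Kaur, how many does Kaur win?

0

Kaur against each rival (15 jurors):
Kaur vs Janssen: Janssen wins 8–7.
Kaur vs Larsen: Kaur is ranked higher on 2 ballots, Larsen on 13. Larsen wins 13–2.
Kaur vs Pham: 7 to 8, Pham.
Kaur beats no one; loses to Janssen, Larsen, Pham — 0 pairwise wins.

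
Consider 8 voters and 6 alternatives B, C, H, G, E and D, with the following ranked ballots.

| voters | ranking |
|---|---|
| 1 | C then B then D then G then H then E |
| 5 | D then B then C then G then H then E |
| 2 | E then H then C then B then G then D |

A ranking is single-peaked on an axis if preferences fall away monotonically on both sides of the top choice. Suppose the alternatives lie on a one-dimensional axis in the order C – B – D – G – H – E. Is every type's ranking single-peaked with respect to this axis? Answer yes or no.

no

Axis positions: C=1, B=2, D=3, G=4, H=5, E=6.
Type 1 (peak C at position 1): ranking walks positions 1-2-3-4-5-6, expanding outward from the peak — single-peaked.
Type 2 (peak D at position 3): ranking walks positions 3-2-1-4-5-6, expanding outward from the peak — single-peaked.
Type 3: ranking walks positions 6-5-1-2-4-3; C is ranked above G even though G lies between C and the peak E on the axis — preferences dip and rise again. Not single-peaked.
Type 3 violates single-peakedness, so the profile is not single-peaked on this axis.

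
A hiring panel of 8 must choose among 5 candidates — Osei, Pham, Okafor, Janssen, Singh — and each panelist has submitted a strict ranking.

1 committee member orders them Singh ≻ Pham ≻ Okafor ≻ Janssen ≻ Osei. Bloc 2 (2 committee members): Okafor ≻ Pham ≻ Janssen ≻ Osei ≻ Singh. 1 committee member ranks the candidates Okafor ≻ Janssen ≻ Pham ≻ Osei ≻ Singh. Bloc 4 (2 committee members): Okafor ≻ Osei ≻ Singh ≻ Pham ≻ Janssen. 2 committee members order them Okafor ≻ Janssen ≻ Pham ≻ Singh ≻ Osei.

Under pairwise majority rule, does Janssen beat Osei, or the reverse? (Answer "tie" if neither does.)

Janssen

Ballots ranking Janssen above Osei: 1 + 2 + 1 + 2 = 6.
Ballots ranking Osei above Janssen: 8 − 6 = 2.
Janssen wins the head-to-head 6–2.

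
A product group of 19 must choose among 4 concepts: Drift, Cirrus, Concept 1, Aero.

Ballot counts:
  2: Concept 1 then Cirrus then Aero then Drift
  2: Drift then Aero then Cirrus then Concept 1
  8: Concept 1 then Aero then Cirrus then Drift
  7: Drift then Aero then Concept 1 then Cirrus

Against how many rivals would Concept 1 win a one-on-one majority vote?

Concept 1 against each rival (19 engineers):
Concept 1 vs Drift: Concept 1 preferred on 2+8 = 10 ballots; Concept 1 wins 10–9.
Concept 1 vs Cirrus: 17 to 2, Concept 1.
Concept 1–Aero: Concept 1 10–9.
Concept 1 beats Drift, Cirrus, Aero — 3 pairwise wins.

3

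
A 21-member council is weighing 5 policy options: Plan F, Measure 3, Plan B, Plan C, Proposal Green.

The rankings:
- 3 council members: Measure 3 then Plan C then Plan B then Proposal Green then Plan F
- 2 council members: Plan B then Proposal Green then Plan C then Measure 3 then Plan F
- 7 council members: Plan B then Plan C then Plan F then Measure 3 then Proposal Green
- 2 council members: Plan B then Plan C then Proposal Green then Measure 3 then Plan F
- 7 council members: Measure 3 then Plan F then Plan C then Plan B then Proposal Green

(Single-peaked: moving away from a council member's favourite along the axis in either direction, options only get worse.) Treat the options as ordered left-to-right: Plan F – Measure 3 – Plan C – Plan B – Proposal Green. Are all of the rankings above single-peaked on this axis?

no

Axis positions: Plan F=1, Measure 3=2, Plan C=3, Plan B=4, Proposal Green=5.
Type 1 (peak Measure 3 at position 2): ranking walks positions 2-3-4-5-1, expanding outward from the peak — single-peaked.
Type 2 (peak Plan B at position 4): ranking walks positions 4-5-3-2-1, expanding outward from the peak — single-peaked.
Type 3: ranking walks positions 4-3-1-2-5; Plan F is ranked above Measure 3 even though Measure 3 lies between Plan F and the peak Plan B on the axis — preferences dip and rise again. Not single-peaked.
Type 4 (peak Plan B at position 4): ranking walks positions 4-3-5-2-1, expanding outward from the peak — single-peaked.
Type 5 (peak Measure 3 at position 2): ranking walks positions 2-1-3-4-5, expanding outward from the peak — single-peaked.
Type 3 violates single-peakedness, so the profile is not single-peaked on this axis.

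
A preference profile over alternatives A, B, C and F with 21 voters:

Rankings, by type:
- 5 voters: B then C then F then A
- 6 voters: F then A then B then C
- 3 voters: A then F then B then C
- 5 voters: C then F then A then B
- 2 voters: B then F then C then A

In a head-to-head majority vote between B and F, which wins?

F

Ballots ranking B above F: 5 + 2 = 7.
Ballots ranking F above B: 21 − 7 = 14.
F wins the head-to-head 14–7.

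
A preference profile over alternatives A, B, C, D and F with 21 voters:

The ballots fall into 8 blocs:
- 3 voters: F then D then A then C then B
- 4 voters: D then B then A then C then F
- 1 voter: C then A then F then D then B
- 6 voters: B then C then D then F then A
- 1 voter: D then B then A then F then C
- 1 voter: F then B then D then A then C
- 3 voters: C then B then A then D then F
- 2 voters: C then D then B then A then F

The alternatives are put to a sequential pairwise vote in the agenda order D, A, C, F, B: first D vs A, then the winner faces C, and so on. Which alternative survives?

B

Round 1: D vs A — 17–4, D advances.
Round 2: D vs C — 9–12, C advances.
Round 3: C vs F — 16–5, C advances.
Round 4: C vs B — 9–12, B advances.
The agenda winner is B.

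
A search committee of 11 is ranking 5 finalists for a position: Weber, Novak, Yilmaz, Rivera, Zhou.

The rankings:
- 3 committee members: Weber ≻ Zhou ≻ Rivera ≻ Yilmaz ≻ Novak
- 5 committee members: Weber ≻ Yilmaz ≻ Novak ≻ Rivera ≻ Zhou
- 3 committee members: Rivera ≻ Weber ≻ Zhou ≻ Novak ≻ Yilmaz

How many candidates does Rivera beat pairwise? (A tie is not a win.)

3

Rivera against each rival (11 committee members):
Rivera vs Weber: Rivera is ranked higher on 3 ballots, Weber on 8. Weber wins 8–3.
Rivera vs Novak: Rivera is ranked higher on 3+3 = 6 ballots, Novak on 5. Rivera wins 6–5.
Rivera vs Yilmaz: Rivera, 6–5.
Rivera–Zhou: Rivera 8–3.
Rivera beats Novak, Yilmaz, Zhou; loses to Weber — 3 pairwise wins.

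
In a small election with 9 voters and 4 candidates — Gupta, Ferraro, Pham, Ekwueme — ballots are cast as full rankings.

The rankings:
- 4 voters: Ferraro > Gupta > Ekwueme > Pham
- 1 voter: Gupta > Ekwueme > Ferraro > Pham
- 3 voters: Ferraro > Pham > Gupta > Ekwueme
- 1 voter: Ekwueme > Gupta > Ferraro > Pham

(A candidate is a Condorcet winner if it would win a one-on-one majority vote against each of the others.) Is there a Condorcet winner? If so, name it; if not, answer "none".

Ferraro

Head-to-head results (9 voters):
Gupta vs Ferraro: Ferraro, 7–2.
Gupta vs Pham: Gupta, 6–3.
Gupta vs Ekwueme: Gupta, 8–1.
Ferraro vs Pham: Ferraro, 9–0.
Ferraro vs Ekwueme: 7 to 2, Ferraro.
Pham vs Ekwueme: Ekwueme wins 6–3.
Ferraro wins every pairwise contest, so Ferraro is the Condorcet winner.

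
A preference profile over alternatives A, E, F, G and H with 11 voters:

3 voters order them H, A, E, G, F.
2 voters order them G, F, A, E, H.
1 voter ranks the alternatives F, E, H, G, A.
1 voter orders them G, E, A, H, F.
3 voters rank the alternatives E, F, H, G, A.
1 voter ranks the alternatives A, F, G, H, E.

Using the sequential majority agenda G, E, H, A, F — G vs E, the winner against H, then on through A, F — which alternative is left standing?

F

Round 1: G vs E — 4–7, E advances.
Round 2: E vs H — 7–4, E advances.
Round 3: E vs A — 5–6, A advances.
Round 4: A vs F — 5–6, F advances.
F survives the agenda.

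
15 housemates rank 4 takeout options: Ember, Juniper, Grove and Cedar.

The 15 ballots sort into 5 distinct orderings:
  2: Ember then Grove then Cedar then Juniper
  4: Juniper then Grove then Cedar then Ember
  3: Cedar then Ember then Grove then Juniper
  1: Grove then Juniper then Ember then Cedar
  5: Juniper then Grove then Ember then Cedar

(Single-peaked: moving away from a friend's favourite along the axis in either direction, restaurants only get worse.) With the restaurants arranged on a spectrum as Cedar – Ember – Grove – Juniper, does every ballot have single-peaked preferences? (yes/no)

no

Axis positions: Cedar=1, Ember=2, Grove=3, Juniper=4.
Bloc 1 (peak Ember at position 2): ranking walks positions 2-3-1-4, expanding outward from the peak — single-peaked.
Bloc 2: ranking walks positions 4-3-1-2; Cedar is ranked above Ember even though Ember lies between Cedar and the peak Juniper on the axis — preferences dip and rise again. Not single-peaked.
Bloc 3 (peak Cedar at position 1): ranking walks positions 1-2-3-4, expanding outward from the peak — single-peaked.
Bloc 4 (peak Grove at position 3): ranking walks positions 3-4-2-1, expanding outward from the peak — single-peaked.
Bloc 5 (peak Juniper at position 4): ranking walks positions 4-3-2-1, expanding outward from the peak — single-peaked.
Bloc 2 violates single-peakedness, so the profile is not single-peaked on this axis.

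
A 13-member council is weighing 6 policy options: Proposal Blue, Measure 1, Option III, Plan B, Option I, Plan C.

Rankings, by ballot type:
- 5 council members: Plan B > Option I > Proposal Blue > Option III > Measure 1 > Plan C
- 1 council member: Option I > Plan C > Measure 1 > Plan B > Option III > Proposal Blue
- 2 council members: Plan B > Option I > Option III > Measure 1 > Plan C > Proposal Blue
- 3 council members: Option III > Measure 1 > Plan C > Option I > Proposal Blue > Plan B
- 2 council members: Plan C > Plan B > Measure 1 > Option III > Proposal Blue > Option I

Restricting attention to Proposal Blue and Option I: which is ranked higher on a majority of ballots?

Ballots ranking Proposal Blue above Option I: 2.
Ballots ranking Option I above Proposal Blue: 13 − 2 = 11.
Option I wins the head-to-head 11–2.

Option I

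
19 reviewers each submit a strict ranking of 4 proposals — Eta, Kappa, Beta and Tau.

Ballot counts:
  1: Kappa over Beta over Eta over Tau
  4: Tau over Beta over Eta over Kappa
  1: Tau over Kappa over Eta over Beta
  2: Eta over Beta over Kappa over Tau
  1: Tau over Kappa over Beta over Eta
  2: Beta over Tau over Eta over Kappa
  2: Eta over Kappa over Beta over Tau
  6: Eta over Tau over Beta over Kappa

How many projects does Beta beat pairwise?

1

Beta against each rival (19 reviewers):
Beta vs Eta: 8 to 11, Eta.
Beta vs Kappa: Beta wins 14–5.
Beta vs Tau: Tau wins 12–7.
Beta beats Kappa; loses to Eta, Tau — 1 pairwise win.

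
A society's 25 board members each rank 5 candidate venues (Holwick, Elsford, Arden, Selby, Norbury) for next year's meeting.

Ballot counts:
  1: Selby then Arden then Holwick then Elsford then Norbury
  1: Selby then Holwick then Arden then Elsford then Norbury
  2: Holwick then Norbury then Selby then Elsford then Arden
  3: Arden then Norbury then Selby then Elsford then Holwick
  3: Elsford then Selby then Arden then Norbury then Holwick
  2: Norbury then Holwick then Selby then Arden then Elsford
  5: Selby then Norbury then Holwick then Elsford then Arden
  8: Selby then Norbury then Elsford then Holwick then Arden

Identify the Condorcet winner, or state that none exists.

Selby

Check each pair by majority over 25 ballots:
Holwick–Elsford: Elsford 14–11.
Holwick vs Arden: Holwick, 18–7.
Holwick vs Selby: Selby wins 21–4.
Holwick vs Norbury: Norbury wins 21–4.
Elsford–Arden: Elsford 18–7.
Elsford vs Selby: Selby, 22–3.
Elsford–Norbury: Norbury 20–5.
Arden vs Selby: Selby wins 22–3.
Arden vs Norbury: Norbury, 17–8.
Selby vs Norbury: Selby wins 18–7.
Selby wins every pairwise contest, so Selby is the Condorcet winner.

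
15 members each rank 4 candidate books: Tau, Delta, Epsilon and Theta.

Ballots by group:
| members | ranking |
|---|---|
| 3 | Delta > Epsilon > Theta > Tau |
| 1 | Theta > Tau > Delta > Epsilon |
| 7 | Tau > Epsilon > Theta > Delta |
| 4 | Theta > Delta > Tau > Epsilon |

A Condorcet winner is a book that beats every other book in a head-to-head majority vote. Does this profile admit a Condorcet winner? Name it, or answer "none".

none

Pairwise majorities:
Tau vs Delta: Tau, 8–7.
Tau vs Epsilon: Tau, 12–3.
Tau vs Theta: Theta wins 8–7.
Delta vs Epsilon: Delta wins 8–7.
Delta vs Theta: Theta wins 12–3.
Epsilon–Theta: Epsilon 10–5.
No book is unbeaten: Tau loses to Theta; Delta loses to Tau; Epsilon loses to Tau; Theta loses to Epsilon. In particular Tau > Epsilon > Theta > Tau is a majority cycle — no Condorcet winner exists.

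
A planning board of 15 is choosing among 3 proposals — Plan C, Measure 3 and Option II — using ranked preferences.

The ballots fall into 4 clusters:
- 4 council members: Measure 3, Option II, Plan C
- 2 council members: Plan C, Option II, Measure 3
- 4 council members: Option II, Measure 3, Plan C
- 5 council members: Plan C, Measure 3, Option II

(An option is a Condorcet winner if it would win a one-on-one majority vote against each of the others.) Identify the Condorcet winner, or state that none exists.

Pairwise majorities:
Plan C–Measure 3: Measure 3 8–7.
Plan C vs Option II: Option II wins 8–7.
Measure 3 vs Option II: Measure 3, 9–6.
Measure 3 beats each of Plan C, Option II — Measure 3 is the Condorcet winner.

Measure 3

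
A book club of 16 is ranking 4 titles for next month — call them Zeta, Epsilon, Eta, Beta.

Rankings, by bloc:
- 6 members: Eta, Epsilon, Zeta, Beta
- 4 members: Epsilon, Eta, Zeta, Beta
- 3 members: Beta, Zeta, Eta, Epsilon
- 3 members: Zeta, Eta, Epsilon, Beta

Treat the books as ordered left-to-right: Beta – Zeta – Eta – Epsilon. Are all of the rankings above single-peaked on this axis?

yes

Axis positions: Beta=1, Zeta=2, Eta=3, Epsilon=4.
Bloc 1 (peak Eta at position 3): ranking walks positions 3-4-2-1, expanding outward from the peak — single-peaked.
Bloc 2 (peak Epsilon at position 4): ranking walks positions 4-3-2-1, expanding outward from the peak — single-peaked.
Bloc 3 (peak Beta at position 1): ranking walks positions 1-2-3-4, expanding outward from the peak — single-peaked.
Bloc 4 (peak Zeta at position 2): ranking walks positions 2-3-4-1, expanding outward from the peak — single-peaked.
Every ranking is single-peaked on this axis.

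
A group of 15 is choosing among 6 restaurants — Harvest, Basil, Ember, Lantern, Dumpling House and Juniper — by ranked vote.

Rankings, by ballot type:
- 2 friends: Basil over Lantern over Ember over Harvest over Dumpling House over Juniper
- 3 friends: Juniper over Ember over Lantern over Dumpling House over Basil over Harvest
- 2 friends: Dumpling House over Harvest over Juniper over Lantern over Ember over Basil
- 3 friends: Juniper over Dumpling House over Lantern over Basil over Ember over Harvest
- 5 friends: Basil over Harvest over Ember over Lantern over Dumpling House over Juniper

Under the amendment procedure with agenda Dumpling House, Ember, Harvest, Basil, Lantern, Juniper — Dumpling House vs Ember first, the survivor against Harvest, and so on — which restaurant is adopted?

Round 1: Dumpling House vs Ember — 5–10, Ember advances.
Round 2: Ember vs Harvest — 8–7, Ember advances.
Round 3: Ember vs Basil — 5–10, Basil advances.
Round 4: Basil vs Lantern — 7–8, Lantern advances.
Round 5: Lantern vs Juniper — 7–8, Juniper advances.
Juniper survives the agenda.

Juniper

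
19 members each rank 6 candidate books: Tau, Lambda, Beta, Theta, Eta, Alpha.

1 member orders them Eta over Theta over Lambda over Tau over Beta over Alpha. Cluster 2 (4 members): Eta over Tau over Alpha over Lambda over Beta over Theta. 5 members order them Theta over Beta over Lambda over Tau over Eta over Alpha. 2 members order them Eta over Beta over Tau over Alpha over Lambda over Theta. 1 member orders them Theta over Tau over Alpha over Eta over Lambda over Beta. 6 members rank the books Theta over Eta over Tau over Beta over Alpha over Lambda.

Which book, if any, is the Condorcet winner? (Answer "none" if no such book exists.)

Theta

Check each pair by majority over 19 ballots:
Tau vs Lambda: Tau, 13–6.
Tau–Beta: Tau 12–7.
Tau vs Theta: Theta, 13–6.
Tau–Eta: Eta 13–6.
Tau vs Alpha: Tau wins 19–0.
Lambda–Beta: Beta 13–6.
Lambda vs Theta: Theta wins 13–6.
Lambda vs Eta: Eta, 14–5.
Lambda vs Alpha: Alpha, 13–6.
Beta vs Theta: Theta wins 13–6.
Beta vs Eta: Eta, 14–5.
Beta vs Alpha: Beta, 14–5.
Theta–Eta: Theta 12–7.
Theta vs Alpha: Theta wins 13–6.
Eta vs Alpha: Eta, 18–1.
Theta wins every pairwise contest, so Theta is the Condorcet winner.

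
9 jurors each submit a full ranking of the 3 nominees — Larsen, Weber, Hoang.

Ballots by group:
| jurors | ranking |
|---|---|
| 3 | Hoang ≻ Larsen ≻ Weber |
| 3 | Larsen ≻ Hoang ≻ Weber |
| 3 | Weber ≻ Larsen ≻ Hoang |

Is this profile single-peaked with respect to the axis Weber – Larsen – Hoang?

yes

Axis positions: Weber=1, Larsen=2, Hoang=3.
Group 1 (peak Hoang at position 3): ranking walks positions 3-2-1, expanding outward from the peak — single-peaked.
Group 2 (peak Larsen at position 2): ranking walks positions 2-3-1, expanding outward from the peak — single-peaked.
Group 3 (peak Weber at position 1): ranking walks positions 1-2-3, expanding outward from the peak — single-peaked.
Every ranking is single-peaked on this axis.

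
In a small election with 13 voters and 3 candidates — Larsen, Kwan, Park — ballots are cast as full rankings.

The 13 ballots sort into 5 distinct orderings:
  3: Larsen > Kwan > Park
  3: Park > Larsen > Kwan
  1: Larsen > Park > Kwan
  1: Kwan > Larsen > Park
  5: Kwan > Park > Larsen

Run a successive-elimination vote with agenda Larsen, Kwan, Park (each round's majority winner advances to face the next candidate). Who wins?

Round 1: Larsen vs Kwan — 7–6, Larsen advances.
Round 2: Larsen vs Park — 5–8, Park advances.
The agenda winner is Park.

Park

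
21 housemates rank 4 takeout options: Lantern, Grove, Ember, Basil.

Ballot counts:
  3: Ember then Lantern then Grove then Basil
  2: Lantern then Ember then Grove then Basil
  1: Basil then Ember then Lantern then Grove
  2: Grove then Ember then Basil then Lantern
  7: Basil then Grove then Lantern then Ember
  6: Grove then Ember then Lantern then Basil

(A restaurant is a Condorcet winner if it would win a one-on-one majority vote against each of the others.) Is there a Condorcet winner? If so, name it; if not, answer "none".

Grove

Pairwise majorities:
Lantern–Grove: Grove 15–6.
Lantern vs Ember: Ember wins 12–9.
Lantern vs Basil: 11 to 10, Lantern.
Grove vs Ember: Grove wins 15–6.
Grove vs Basil: Grove wins 13–8.
Ember vs Basil: 13 to 8, Ember.
Only Grove has no losses; Grove is the Condorcet winner.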